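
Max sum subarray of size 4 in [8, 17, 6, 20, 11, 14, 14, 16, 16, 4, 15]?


[0:4]: 51
[1:5]: 54
[2:6]: 51
[3:7]: 59
[4:8]: 55
[5:9]: 60
[6:10]: 50
[7:11]: 51

Max: 60 at [5:9]


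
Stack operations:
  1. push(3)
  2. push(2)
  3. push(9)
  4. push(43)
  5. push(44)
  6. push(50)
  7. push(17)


push(3) -> [3]
push(2) -> [3, 2]
push(9) -> [3, 2, 9]
push(43) -> [3, 2, 9, 43]
push(44) -> [3, 2, 9, 43, 44]
push(50) -> [3, 2, 9, 43, 44, 50]
push(17) -> [3, 2, 9, 43, 44, 50, 17]

Final stack: [3, 2, 9, 43, 44, 50, 17]


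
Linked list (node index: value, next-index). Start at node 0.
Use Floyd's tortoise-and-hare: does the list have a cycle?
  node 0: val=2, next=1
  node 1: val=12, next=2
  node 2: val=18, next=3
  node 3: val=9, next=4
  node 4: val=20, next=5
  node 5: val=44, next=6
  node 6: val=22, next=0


Floyd's tortoise (slow, +1) and hare (fast, +2):
  init: slow=0, fast=0
  step 1: slow=1, fast=2
  step 2: slow=2, fast=4
  step 3: slow=3, fast=6
  step 4: slow=4, fast=1
  step 5: slow=5, fast=3
  step 6: slow=6, fast=5
  step 7: slow=0, fast=0
  slow == fast at node 0: cycle detected

Cycle: yes


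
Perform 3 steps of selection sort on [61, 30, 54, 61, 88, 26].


Initial: [61, 30, 54, 61, 88, 26]
Step 1: min=26 at 5
  Swap: [26, 30, 54, 61, 88, 61]
Step 2: min=30 at 1
  Swap: [26, 30, 54, 61, 88, 61]
Step 3: min=54 at 2
  Swap: [26, 30, 54, 61, 88, 61]

After 3 steps: [26, 30, 54, 61, 88, 61]


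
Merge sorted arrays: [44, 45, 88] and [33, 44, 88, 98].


Take 33 from B
Take 44 from A
Take 44 from B
Take 45 from A
Take 88 from A

Merged: [33, 44, 44, 45, 88, 88, 98]


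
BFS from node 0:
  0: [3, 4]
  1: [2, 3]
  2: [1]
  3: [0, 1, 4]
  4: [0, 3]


Visit 0, enqueue [3, 4]
Visit 3, enqueue [1]
Visit 4, enqueue []
Visit 1, enqueue [2]
Visit 2, enqueue []

BFS order: [0, 3, 4, 1, 2]


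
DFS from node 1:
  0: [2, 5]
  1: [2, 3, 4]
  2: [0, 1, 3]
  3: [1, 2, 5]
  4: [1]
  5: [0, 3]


Visit 1, push [4, 3, 2]
Visit 2, push [3, 0]
Visit 0, push [5]
Visit 5, push [3]
Visit 3, push []
Visit 4, push []

DFS order: [1, 2, 0, 5, 3, 4]


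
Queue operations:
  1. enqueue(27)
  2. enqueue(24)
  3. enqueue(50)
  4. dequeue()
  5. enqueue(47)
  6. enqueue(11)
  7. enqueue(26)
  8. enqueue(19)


enqueue(27) -> [27]
enqueue(24) -> [27, 24]
enqueue(50) -> [27, 24, 50]
dequeue()->27, [24, 50]
enqueue(47) -> [24, 50, 47]
enqueue(11) -> [24, 50, 47, 11]
enqueue(26) -> [24, 50, 47, 11, 26]
enqueue(19) -> [24, 50, 47, 11, 26, 19]

Final queue: [24, 50, 47, 11, 26, 19]


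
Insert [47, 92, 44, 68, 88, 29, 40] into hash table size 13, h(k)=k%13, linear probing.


Insert 47: h=8 -> slot 8
Insert 92: h=1 -> slot 1
Insert 44: h=5 -> slot 5
Insert 68: h=3 -> slot 3
Insert 88: h=10 -> slot 10
Insert 29: h=3, 1 probes -> slot 4
Insert 40: h=1, 1 probes -> slot 2

Table: [None, 92, 40, 68, 29, 44, None, None, 47, None, 88, None, None]


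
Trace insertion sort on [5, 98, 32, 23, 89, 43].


Initial: [5, 98, 32, 23, 89, 43]
Insert 98: [5, 98, 32, 23, 89, 43]
Insert 32: [5, 32, 98, 23, 89, 43]
Insert 23: [5, 23, 32, 98, 89, 43]
Insert 89: [5, 23, 32, 89, 98, 43]
Insert 43: [5, 23, 32, 43, 89, 98]

Sorted: [5, 23, 32, 43, 89, 98]


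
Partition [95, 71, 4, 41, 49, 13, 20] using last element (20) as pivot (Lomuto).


Pivot: 20
  4 <= 20: swap -> [4, 71, 95, 41, 49, 13, 20]
  13 <= 20: swap -> [4, 13, 95, 41, 49, 71, 20]
Place pivot at 2: [4, 13, 20, 41, 49, 71, 95]

Partitioned: [4, 13, 20, 41, 49, 71, 95]


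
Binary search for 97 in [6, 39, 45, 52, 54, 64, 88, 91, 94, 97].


Step 1: lo=0, hi=9, mid=4, val=54
Step 2: lo=5, hi=9, mid=7, val=91
Step 3: lo=8, hi=9, mid=8, val=94
Step 4: lo=9, hi=9, mid=9, val=97

Found at index 9


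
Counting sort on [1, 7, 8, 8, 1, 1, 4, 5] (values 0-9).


Input: [1, 7, 8, 8, 1, 1, 4, 5]
Counts: [0, 3, 0, 0, 1, 1, 0, 1, 2, 0]

Sorted: [1, 1, 1, 4, 5, 7, 8, 8]


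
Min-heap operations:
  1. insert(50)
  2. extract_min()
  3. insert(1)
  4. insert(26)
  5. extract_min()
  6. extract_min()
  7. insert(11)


insert(50) -> [50]
extract_min()->50, []
insert(1) -> [1]
insert(26) -> [1, 26]
extract_min()->1, [26]
extract_min()->26, []
insert(11) -> [11]

Final heap: [11]


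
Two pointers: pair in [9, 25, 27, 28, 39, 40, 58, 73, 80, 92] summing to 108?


lo=0(9)+hi=9(92)=101
lo=1(25)+hi=9(92)=117
lo=1(25)+hi=8(80)=105
lo=2(27)+hi=8(80)=107
lo=3(28)+hi=8(80)=108

Yes: 28+80=108


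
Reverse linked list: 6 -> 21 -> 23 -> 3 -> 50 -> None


Step 1: curr=6, set curr.next=prev(None) | reversed so far: 6
Step 2: curr=21, set curr.next=prev(6) | reversed so far: 21 -> 6
Step 3: curr=23, set curr.next=prev(21) | reversed so far: 23 -> 21 -> 6
Step 4: curr=3, set curr.next=prev(23) | reversed so far: 3 -> 23 -> 21 -> 6
Step 5: curr=50, set curr.next=prev(3) | reversed so far: 50 -> 3 -> 23 -> 21 -> 6

50 -> 3 -> 23 -> 21 -> 6 -> None


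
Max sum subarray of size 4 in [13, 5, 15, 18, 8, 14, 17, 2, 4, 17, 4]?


[0:4]: 51
[1:5]: 46
[2:6]: 55
[3:7]: 57
[4:8]: 41
[5:9]: 37
[6:10]: 40
[7:11]: 27

Max: 57 at [3:7]


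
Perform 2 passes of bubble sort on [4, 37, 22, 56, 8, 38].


Initial: [4, 37, 22, 56, 8, 38]
Pass 1: [4, 22, 37, 8, 38, 56] (3 swaps)
Pass 2: [4, 22, 8, 37, 38, 56] (1 swaps)

After 2 passes: [4, 22, 8, 37, 38, 56]


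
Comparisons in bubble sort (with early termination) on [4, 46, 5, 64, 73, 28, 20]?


Algorithm: bubble sort (with early termination)
Input: [4, 46, 5, 64, 73, 28, 20]
Sorted: [4, 5, 20, 28, 46, 64, 73]

20


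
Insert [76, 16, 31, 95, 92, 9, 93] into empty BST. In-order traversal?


Insert 76: root
Insert 16: L from 76
Insert 31: L from 76 -> R from 16
Insert 95: R from 76
Insert 92: R from 76 -> L from 95
Insert 9: L from 76 -> L from 16
Insert 93: R from 76 -> L from 95 -> R from 92

In-order: [9, 16, 31, 76, 92, 93, 95]


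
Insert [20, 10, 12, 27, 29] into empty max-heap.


Insert 20: [20]
Insert 10: [20, 10]
Insert 12: [20, 10, 12]
Insert 27: [27, 20, 12, 10]
Insert 29: [29, 27, 12, 10, 20]

Final heap: [29, 27, 12, 10, 20]


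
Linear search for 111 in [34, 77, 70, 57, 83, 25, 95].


i=0: 34!=111
i=1: 77!=111
i=2: 70!=111
i=3: 57!=111
i=4: 83!=111
i=5: 25!=111
i=6: 95!=111

Not found, 7 comps


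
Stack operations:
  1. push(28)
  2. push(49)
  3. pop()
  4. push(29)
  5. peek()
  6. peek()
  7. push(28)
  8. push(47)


push(28) -> [28]
push(49) -> [28, 49]
pop()->49, [28]
push(29) -> [28, 29]
peek()->29
peek()->29
push(28) -> [28, 29, 28]
push(47) -> [28, 29, 28, 47]

Final stack: [28, 29, 28, 47]


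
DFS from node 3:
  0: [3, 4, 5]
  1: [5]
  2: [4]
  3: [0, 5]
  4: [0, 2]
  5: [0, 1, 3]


Visit 3, push [5, 0]
Visit 0, push [5, 4]
Visit 4, push [2]
Visit 2, push []
Visit 5, push [1]
Visit 1, push []

DFS order: [3, 0, 4, 2, 5, 1]


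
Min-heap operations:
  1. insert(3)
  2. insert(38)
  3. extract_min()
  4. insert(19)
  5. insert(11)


insert(3) -> [3]
insert(38) -> [3, 38]
extract_min()->3, [38]
insert(19) -> [19, 38]
insert(11) -> [11, 38, 19]

Final heap: [11, 38, 19]


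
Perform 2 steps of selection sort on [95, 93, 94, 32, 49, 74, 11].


Initial: [95, 93, 94, 32, 49, 74, 11]
Step 1: min=11 at 6
  Swap: [11, 93, 94, 32, 49, 74, 95]
Step 2: min=32 at 3
  Swap: [11, 32, 94, 93, 49, 74, 95]

After 2 steps: [11, 32, 94, 93, 49, 74, 95]


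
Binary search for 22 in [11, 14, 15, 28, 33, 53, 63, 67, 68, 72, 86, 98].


Step 1: lo=0, hi=11, mid=5, val=53
Step 2: lo=0, hi=4, mid=2, val=15
Step 3: lo=3, hi=4, mid=3, val=28

Not found


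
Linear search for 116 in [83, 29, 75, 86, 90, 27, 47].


i=0: 83!=116
i=1: 29!=116
i=2: 75!=116
i=3: 86!=116
i=4: 90!=116
i=5: 27!=116
i=6: 47!=116

Not found, 7 comps


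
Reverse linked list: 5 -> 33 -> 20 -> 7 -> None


Step 1: curr=5, set curr.next=prev(None) | reversed so far: 5
Step 2: curr=33, set curr.next=prev(5) | reversed so far: 33 -> 5
Step 3: curr=20, set curr.next=prev(33) | reversed so far: 20 -> 33 -> 5
Step 4: curr=7, set curr.next=prev(20) | reversed so far: 7 -> 20 -> 33 -> 5

7 -> 20 -> 33 -> 5 -> None


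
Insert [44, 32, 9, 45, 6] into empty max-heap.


Insert 44: [44]
Insert 32: [44, 32]
Insert 9: [44, 32, 9]
Insert 45: [45, 44, 9, 32]
Insert 6: [45, 44, 9, 32, 6]

Final heap: [45, 44, 9, 32, 6]


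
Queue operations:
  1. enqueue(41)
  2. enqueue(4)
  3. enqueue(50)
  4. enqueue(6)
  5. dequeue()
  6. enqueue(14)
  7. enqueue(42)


enqueue(41) -> [41]
enqueue(4) -> [41, 4]
enqueue(50) -> [41, 4, 50]
enqueue(6) -> [41, 4, 50, 6]
dequeue()->41, [4, 50, 6]
enqueue(14) -> [4, 50, 6, 14]
enqueue(42) -> [4, 50, 6, 14, 42]

Final queue: [4, 50, 6, 14, 42]


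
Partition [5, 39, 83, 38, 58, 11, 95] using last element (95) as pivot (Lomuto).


Pivot: 95
  5 <= 95: advance i (no swap)
  39 <= 95: advance i (no swap)
  83 <= 95: advance i (no swap)
  38 <= 95: advance i (no swap)
  58 <= 95: advance i (no swap)
  11 <= 95: advance i (no swap)
Place pivot at 6: [5, 39, 83, 38, 58, 11, 95]

Partitioned: [5, 39, 83, 38, 58, 11, 95]


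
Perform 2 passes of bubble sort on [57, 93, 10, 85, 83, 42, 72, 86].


Initial: [57, 93, 10, 85, 83, 42, 72, 86]
Pass 1: [57, 10, 85, 83, 42, 72, 86, 93] (6 swaps)
Pass 2: [10, 57, 83, 42, 72, 85, 86, 93] (4 swaps)

After 2 passes: [10, 57, 83, 42, 72, 85, 86, 93]


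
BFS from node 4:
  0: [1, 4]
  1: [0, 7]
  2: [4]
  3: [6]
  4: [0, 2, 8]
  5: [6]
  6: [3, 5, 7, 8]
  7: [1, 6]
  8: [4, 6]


Visit 4, enqueue [0, 2, 8]
Visit 0, enqueue [1]
Visit 2, enqueue []
Visit 8, enqueue [6]
Visit 1, enqueue [7]
Visit 6, enqueue [3, 5]
Visit 7, enqueue []
Visit 3, enqueue []
Visit 5, enqueue []

BFS order: [4, 0, 2, 8, 1, 6, 7, 3, 5]


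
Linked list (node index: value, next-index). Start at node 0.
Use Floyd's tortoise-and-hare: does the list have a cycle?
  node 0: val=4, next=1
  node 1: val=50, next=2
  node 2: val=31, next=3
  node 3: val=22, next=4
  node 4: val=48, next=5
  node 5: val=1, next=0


Floyd's tortoise (slow, +1) and hare (fast, +2):
  init: slow=0, fast=0
  step 1: slow=1, fast=2
  step 2: slow=2, fast=4
  step 3: slow=3, fast=0
  step 4: slow=4, fast=2
  step 5: slow=5, fast=4
  step 6: slow=0, fast=0
  slow == fast at node 0: cycle detected

Cycle: yes


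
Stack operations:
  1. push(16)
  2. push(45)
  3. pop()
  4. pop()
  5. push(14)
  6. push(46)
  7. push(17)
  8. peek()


push(16) -> [16]
push(45) -> [16, 45]
pop()->45, [16]
pop()->16, []
push(14) -> [14]
push(46) -> [14, 46]
push(17) -> [14, 46, 17]
peek()->17

Final stack: [14, 46, 17]


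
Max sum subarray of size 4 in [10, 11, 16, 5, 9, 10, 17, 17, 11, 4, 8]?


[0:4]: 42
[1:5]: 41
[2:6]: 40
[3:7]: 41
[4:8]: 53
[5:9]: 55
[6:10]: 49
[7:11]: 40

Max: 55 at [5:9]


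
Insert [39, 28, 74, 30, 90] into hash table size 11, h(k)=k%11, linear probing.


Insert 39: h=6 -> slot 6
Insert 28: h=6, 1 probes -> slot 7
Insert 74: h=8 -> slot 8
Insert 30: h=8, 1 probes -> slot 9
Insert 90: h=2 -> slot 2

Table: [None, None, 90, None, None, None, 39, 28, 74, 30, None]


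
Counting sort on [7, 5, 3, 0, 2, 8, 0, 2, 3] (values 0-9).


Input: [7, 5, 3, 0, 2, 8, 0, 2, 3]
Counts: [2, 0, 2, 2, 0, 1, 0, 1, 1, 0]

Sorted: [0, 0, 2, 2, 3, 3, 5, 7, 8]


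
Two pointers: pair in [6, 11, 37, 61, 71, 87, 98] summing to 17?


lo=0(6)+hi=6(98)=104
lo=0(6)+hi=5(87)=93
lo=0(6)+hi=4(71)=77
lo=0(6)+hi=3(61)=67
lo=0(6)+hi=2(37)=43
lo=0(6)+hi=1(11)=17

Yes: 6+11=17


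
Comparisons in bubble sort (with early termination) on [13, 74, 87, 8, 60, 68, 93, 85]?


Algorithm: bubble sort (with early termination)
Input: [13, 74, 87, 8, 60, 68, 93, 85]
Sorted: [8, 13, 60, 68, 74, 85, 87, 93]

22


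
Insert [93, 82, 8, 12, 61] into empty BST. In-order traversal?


Insert 93: root
Insert 82: L from 93
Insert 8: L from 93 -> L from 82
Insert 12: L from 93 -> L from 82 -> R from 8
Insert 61: L from 93 -> L from 82 -> R from 8 -> R from 12

In-order: [8, 12, 61, 82, 93]


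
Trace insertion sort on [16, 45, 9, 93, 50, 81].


Initial: [16, 45, 9, 93, 50, 81]
Insert 45: [16, 45, 9, 93, 50, 81]
Insert 9: [9, 16, 45, 93, 50, 81]
Insert 93: [9, 16, 45, 93, 50, 81]
Insert 50: [9, 16, 45, 50, 93, 81]
Insert 81: [9, 16, 45, 50, 81, 93]

Sorted: [9, 16, 45, 50, 81, 93]


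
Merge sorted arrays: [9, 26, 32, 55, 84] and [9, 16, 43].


Take 9 from A
Take 9 from B
Take 16 from B
Take 26 from A
Take 32 from A
Take 43 from B

Merged: [9, 9, 16, 26, 32, 43, 55, 84]


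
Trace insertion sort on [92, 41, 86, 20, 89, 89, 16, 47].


Initial: [92, 41, 86, 20, 89, 89, 16, 47]
Insert 41: [41, 92, 86, 20, 89, 89, 16, 47]
Insert 86: [41, 86, 92, 20, 89, 89, 16, 47]
Insert 20: [20, 41, 86, 92, 89, 89, 16, 47]
Insert 89: [20, 41, 86, 89, 92, 89, 16, 47]
Insert 89: [20, 41, 86, 89, 89, 92, 16, 47]
Insert 16: [16, 20, 41, 86, 89, 89, 92, 47]
Insert 47: [16, 20, 41, 47, 86, 89, 89, 92]

Sorted: [16, 20, 41, 47, 86, 89, 89, 92]


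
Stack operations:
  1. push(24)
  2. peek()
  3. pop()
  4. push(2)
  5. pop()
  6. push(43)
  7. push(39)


push(24) -> [24]
peek()->24
pop()->24, []
push(2) -> [2]
pop()->2, []
push(43) -> [43]
push(39) -> [43, 39]

Final stack: [43, 39]


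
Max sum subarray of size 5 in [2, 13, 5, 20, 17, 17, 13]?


[0:5]: 57
[1:6]: 72
[2:7]: 72

Max: 72 at [1:6]


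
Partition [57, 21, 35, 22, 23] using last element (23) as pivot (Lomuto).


Pivot: 23
  21 <= 23: swap -> [21, 57, 35, 22, 23]
  22 <= 23: swap -> [21, 22, 35, 57, 23]
Place pivot at 2: [21, 22, 23, 57, 35]

Partitioned: [21, 22, 23, 57, 35]


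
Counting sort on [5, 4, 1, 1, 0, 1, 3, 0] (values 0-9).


Input: [5, 4, 1, 1, 0, 1, 3, 0]
Counts: [2, 3, 0, 1, 1, 1, 0, 0, 0, 0]

Sorted: [0, 0, 1, 1, 1, 3, 4, 5]


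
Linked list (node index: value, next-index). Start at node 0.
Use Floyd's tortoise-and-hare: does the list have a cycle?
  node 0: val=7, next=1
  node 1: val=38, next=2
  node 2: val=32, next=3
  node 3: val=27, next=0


Floyd's tortoise (slow, +1) and hare (fast, +2):
  init: slow=0, fast=0
  step 1: slow=1, fast=2
  step 2: slow=2, fast=0
  step 3: slow=3, fast=2
  step 4: slow=0, fast=0
  slow == fast at node 0: cycle detected

Cycle: yes


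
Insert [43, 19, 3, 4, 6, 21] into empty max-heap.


Insert 43: [43]
Insert 19: [43, 19]
Insert 3: [43, 19, 3]
Insert 4: [43, 19, 3, 4]
Insert 6: [43, 19, 3, 4, 6]
Insert 21: [43, 19, 21, 4, 6, 3]

Final heap: [43, 19, 21, 4, 6, 3]


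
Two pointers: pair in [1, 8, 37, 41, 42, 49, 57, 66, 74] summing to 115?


lo=0(1)+hi=8(74)=75
lo=1(8)+hi=8(74)=82
lo=2(37)+hi=8(74)=111
lo=3(41)+hi=8(74)=115

Yes: 41+74=115


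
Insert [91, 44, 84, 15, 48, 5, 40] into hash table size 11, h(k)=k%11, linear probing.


Insert 91: h=3 -> slot 3
Insert 44: h=0 -> slot 0
Insert 84: h=7 -> slot 7
Insert 15: h=4 -> slot 4
Insert 48: h=4, 1 probes -> slot 5
Insert 5: h=5, 1 probes -> slot 6
Insert 40: h=7, 1 probes -> slot 8

Table: [44, None, None, 91, 15, 48, 5, 84, 40, None, None]


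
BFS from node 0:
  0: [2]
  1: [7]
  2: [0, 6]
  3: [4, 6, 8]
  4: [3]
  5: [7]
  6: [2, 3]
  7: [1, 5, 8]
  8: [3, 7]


Visit 0, enqueue [2]
Visit 2, enqueue [6]
Visit 6, enqueue [3]
Visit 3, enqueue [4, 8]
Visit 4, enqueue []
Visit 8, enqueue [7]
Visit 7, enqueue [1, 5]
Visit 1, enqueue []
Visit 5, enqueue []

BFS order: [0, 2, 6, 3, 4, 8, 7, 1, 5]


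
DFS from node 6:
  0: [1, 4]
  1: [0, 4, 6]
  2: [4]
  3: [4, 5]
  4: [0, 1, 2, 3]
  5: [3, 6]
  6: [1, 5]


Visit 6, push [5, 1]
Visit 1, push [4, 0]
Visit 0, push [4]
Visit 4, push [3, 2]
Visit 2, push []
Visit 3, push [5]
Visit 5, push []

DFS order: [6, 1, 0, 4, 2, 3, 5]


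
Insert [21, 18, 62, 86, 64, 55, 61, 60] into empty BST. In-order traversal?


Insert 21: root
Insert 18: L from 21
Insert 62: R from 21
Insert 86: R from 21 -> R from 62
Insert 64: R from 21 -> R from 62 -> L from 86
Insert 55: R from 21 -> L from 62
Insert 61: R from 21 -> L from 62 -> R from 55
Insert 60: R from 21 -> L from 62 -> R from 55 -> L from 61

In-order: [18, 21, 55, 60, 61, 62, 64, 86]


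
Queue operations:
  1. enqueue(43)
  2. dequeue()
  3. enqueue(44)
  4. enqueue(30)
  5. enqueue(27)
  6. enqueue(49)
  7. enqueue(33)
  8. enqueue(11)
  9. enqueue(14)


enqueue(43) -> [43]
dequeue()->43, []
enqueue(44) -> [44]
enqueue(30) -> [44, 30]
enqueue(27) -> [44, 30, 27]
enqueue(49) -> [44, 30, 27, 49]
enqueue(33) -> [44, 30, 27, 49, 33]
enqueue(11) -> [44, 30, 27, 49, 33, 11]
enqueue(14) -> [44, 30, 27, 49, 33, 11, 14]

Final queue: [44, 30, 27, 49, 33, 11, 14]


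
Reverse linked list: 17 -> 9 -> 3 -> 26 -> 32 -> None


Step 1: curr=17, set curr.next=prev(None) | reversed so far: 17
Step 2: curr=9, set curr.next=prev(17) | reversed so far: 9 -> 17
Step 3: curr=3, set curr.next=prev(9) | reversed so far: 3 -> 9 -> 17
Step 4: curr=26, set curr.next=prev(3) | reversed so far: 26 -> 3 -> 9 -> 17
Step 5: curr=32, set curr.next=prev(26) | reversed so far: 32 -> 26 -> 3 -> 9 -> 17

32 -> 26 -> 3 -> 9 -> 17 -> None


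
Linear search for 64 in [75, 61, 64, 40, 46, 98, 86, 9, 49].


i=0: 75!=64
i=1: 61!=64
i=2: 64==64 found!

Found at 2, 3 comps


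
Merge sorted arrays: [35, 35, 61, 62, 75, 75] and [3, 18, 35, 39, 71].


Take 3 from B
Take 18 from B
Take 35 from A
Take 35 from A
Take 35 from B
Take 39 from B
Take 61 from A
Take 62 from A
Take 71 from B

Merged: [3, 18, 35, 35, 35, 39, 61, 62, 71, 75, 75]


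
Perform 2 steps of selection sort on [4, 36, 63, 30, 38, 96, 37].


Initial: [4, 36, 63, 30, 38, 96, 37]
Step 1: min=4 at 0
  Swap: [4, 36, 63, 30, 38, 96, 37]
Step 2: min=30 at 3
  Swap: [4, 30, 63, 36, 38, 96, 37]

After 2 steps: [4, 30, 63, 36, 38, 96, 37]


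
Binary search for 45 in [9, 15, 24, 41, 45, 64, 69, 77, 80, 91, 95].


Step 1: lo=0, hi=10, mid=5, val=64
Step 2: lo=0, hi=4, mid=2, val=24
Step 3: lo=3, hi=4, mid=3, val=41
Step 4: lo=4, hi=4, mid=4, val=45

Found at index 4


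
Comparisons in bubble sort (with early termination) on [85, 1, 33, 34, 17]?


Algorithm: bubble sort (with early termination)
Input: [85, 1, 33, 34, 17]
Sorted: [1, 17, 33, 34, 85]

10


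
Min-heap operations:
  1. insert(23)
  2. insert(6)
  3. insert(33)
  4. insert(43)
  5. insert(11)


insert(23) -> [23]
insert(6) -> [6, 23]
insert(33) -> [6, 23, 33]
insert(43) -> [6, 23, 33, 43]
insert(11) -> [6, 11, 33, 43, 23]

Final heap: [6, 11, 33, 43, 23]


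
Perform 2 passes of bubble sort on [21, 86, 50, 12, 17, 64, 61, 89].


Initial: [21, 86, 50, 12, 17, 64, 61, 89]
Pass 1: [21, 50, 12, 17, 64, 61, 86, 89] (5 swaps)
Pass 2: [21, 12, 17, 50, 61, 64, 86, 89] (3 swaps)

After 2 passes: [21, 12, 17, 50, 61, 64, 86, 89]


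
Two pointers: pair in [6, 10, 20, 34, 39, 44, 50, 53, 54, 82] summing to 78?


lo=0(6)+hi=9(82)=88
lo=0(6)+hi=8(54)=60
lo=1(10)+hi=8(54)=64
lo=2(20)+hi=8(54)=74
lo=3(34)+hi=8(54)=88
lo=3(34)+hi=7(53)=87
lo=3(34)+hi=6(50)=84
lo=3(34)+hi=5(44)=78

Yes: 34+44=78


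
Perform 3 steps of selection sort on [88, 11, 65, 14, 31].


Initial: [88, 11, 65, 14, 31]
Step 1: min=11 at 1
  Swap: [11, 88, 65, 14, 31]
Step 2: min=14 at 3
  Swap: [11, 14, 65, 88, 31]
Step 3: min=31 at 4
  Swap: [11, 14, 31, 88, 65]

After 3 steps: [11, 14, 31, 88, 65]


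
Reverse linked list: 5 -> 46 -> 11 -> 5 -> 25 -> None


Step 1: curr=5, set curr.next=prev(None) | reversed so far: 5
Step 2: curr=46, set curr.next=prev(5) | reversed so far: 46 -> 5
Step 3: curr=11, set curr.next=prev(46) | reversed so far: 11 -> 46 -> 5
Step 4: curr=5, set curr.next=prev(11) | reversed so far: 5 -> 11 -> 46 -> 5
Step 5: curr=25, set curr.next=prev(5) | reversed so far: 25 -> 5 -> 11 -> 46 -> 5

25 -> 5 -> 11 -> 46 -> 5 -> None


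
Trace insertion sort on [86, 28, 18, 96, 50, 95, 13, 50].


Initial: [86, 28, 18, 96, 50, 95, 13, 50]
Insert 28: [28, 86, 18, 96, 50, 95, 13, 50]
Insert 18: [18, 28, 86, 96, 50, 95, 13, 50]
Insert 96: [18, 28, 86, 96, 50, 95, 13, 50]
Insert 50: [18, 28, 50, 86, 96, 95, 13, 50]
Insert 95: [18, 28, 50, 86, 95, 96, 13, 50]
Insert 13: [13, 18, 28, 50, 86, 95, 96, 50]
Insert 50: [13, 18, 28, 50, 50, 86, 95, 96]

Sorted: [13, 18, 28, 50, 50, 86, 95, 96]


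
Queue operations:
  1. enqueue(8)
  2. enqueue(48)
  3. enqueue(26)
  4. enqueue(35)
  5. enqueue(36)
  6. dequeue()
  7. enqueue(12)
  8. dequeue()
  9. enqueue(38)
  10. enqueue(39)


enqueue(8) -> [8]
enqueue(48) -> [8, 48]
enqueue(26) -> [8, 48, 26]
enqueue(35) -> [8, 48, 26, 35]
enqueue(36) -> [8, 48, 26, 35, 36]
dequeue()->8, [48, 26, 35, 36]
enqueue(12) -> [48, 26, 35, 36, 12]
dequeue()->48, [26, 35, 36, 12]
enqueue(38) -> [26, 35, 36, 12, 38]
enqueue(39) -> [26, 35, 36, 12, 38, 39]

Final queue: [26, 35, 36, 12, 38, 39]


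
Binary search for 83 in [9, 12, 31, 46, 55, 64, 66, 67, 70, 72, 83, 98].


Step 1: lo=0, hi=11, mid=5, val=64
Step 2: lo=6, hi=11, mid=8, val=70
Step 3: lo=9, hi=11, mid=10, val=83

Found at index 10


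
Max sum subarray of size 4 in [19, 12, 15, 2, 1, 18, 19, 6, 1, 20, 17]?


[0:4]: 48
[1:5]: 30
[2:6]: 36
[3:7]: 40
[4:8]: 44
[5:9]: 44
[6:10]: 46
[7:11]: 44

Max: 48 at [0:4]


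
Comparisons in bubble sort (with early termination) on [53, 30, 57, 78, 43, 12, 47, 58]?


Algorithm: bubble sort (with early termination)
Input: [53, 30, 57, 78, 43, 12, 47, 58]
Sorted: [12, 30, 43, 47, 53, 57, 58, 78]

27


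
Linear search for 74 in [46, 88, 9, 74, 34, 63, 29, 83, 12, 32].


i=0: 46!=74
i=1: 88!=74
i=2: 9!=74
i=3: 74==74 found!

Found at 3, 4 comps


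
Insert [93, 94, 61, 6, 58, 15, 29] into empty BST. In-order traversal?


Insert 93: root
Insert 94: R from 93
Insert 61: L from 93
Insert 6: L from 93 -> L from 61
Insert 58: L from 93 -> L from 61 -> R from 6
Insert 15: L from 93 -> L from 61 -> R from 6 -> L from 58
Insert 29: L from 93 -> L from 61 -> R from 6 -> L from 58 -> R from 15

In-order: [6, 15, 29, 58, 61, 93, 94]


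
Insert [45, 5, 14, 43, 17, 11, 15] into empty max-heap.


Insert 45: [45]
Insert 5: [45, 5]
Insert 14: [45, 5, 14]
Insert 43: [45, 43, 14, 5]
Insert 17: [45, 43, 14, 5, 17]
Insert 11: [45, 43, 14, 5, 17, 11]
Insert 15: [45, 43, 15, 5, 17, 11, 14]

Final heap: [45, 43, 15, 5, 17, 11, 14]


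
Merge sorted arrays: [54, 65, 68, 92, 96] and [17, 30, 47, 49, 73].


Take 17 from B
Take 30 from B
Take 47 from B
Take 49 from B
Take 54 from A
Take 65 from A
Take 68 from A
Take 73 from B

Merged: [17, 30, 47, 49, 54, 65, 68, 73, 92, 96]


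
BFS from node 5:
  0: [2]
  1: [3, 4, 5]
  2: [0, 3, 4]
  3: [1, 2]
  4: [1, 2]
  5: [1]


Visit 5, enqueue [1]
Visit 1, enqueue [3, 4]
Visit 3, enqueue [2]
Visit 4, enqueue []
Visit 2, enqueue [0]
Visit 0, enqueue []

BFS order: [5, 1, 3, 4, 2, 0]


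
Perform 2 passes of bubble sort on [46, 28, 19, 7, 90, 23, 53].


Initial: [46, 28, 19, 7, 90, 23, 53]
Pass 1: [28, 19, 7, 46, 23, 53, 90] (5 swaps)
Pass 2: [19, 7, 28, 23, 46, 53, 90] (3 swaps)

After 2 passes: [19, 7, 28, 23, 46, 53, 90]


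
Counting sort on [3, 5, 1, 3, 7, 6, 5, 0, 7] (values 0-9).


Input: [3, 5, 1, 3, 7, 6, 5, 0, 7]
Counts: [1, 1, 0, 2, 0, 2, 1, 2, 0, 0]

Sorted: [0, 1, 3, 3, 5, 5, 6, 7, 7]


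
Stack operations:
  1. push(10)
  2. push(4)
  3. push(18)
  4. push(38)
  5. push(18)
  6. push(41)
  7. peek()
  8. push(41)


push(10) -> [10]
push(4) -> [10, 4]
push(18) -> [10, 4, 18]
push(38) -> [10, 4, 18, 38]
push(18) -> [10, 4, 18, 38, 18]
push(41) -> [10, 4, 18, 38, 18, 41]
peek()->41
push(41) -> [10, 4, 18, 38, 18, 41, 41]

Final stack: [10, 4, 18, 38, 18, 41, 41]


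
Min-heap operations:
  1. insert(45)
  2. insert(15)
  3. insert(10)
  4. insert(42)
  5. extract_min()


insert(45) -> [45]
insert(15) -> [15, 45]
insert(10) -> [10, 45, 15]
insert(42) -> [10, 42, 15, 45]
extract_min()->10, [15, 42, 45]

Final heap: [15, 42, 45]


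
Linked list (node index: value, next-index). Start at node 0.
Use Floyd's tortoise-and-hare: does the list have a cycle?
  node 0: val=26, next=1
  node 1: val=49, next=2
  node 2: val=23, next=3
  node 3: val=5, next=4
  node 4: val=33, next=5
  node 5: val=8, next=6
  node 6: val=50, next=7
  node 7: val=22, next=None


Floyd's tortoise (slow, +1) and hare (fast, +2):
  init: slow=0, fast=0
  step 1: slow=1, fast=2
  step 2: slow=2, fast=4
  step 3: slow=3, fast=6
  step 4: fast 6->7->None, no cycle

Cycle: no


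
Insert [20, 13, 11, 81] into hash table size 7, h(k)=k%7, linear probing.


Insert 20: h=6 -> slot 6
Insert 13: h=6, 1 probes -> slot 0
Insert 11: h=4 -> slot 4
Insert 81: h=4, 1 probes -> slot 5

Table: [13, None, None, None, 11, 81, 20]


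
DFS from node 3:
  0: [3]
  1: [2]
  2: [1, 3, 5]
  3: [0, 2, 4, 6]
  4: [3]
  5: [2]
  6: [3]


Visit 3, push [6, 4, 2, 0]
Visit 0, push []
Visit 2, push [5, 1]
Visit 1, push []
Visit 5, push []
Visit 4, push []
Visit 6, push []

DFS order: [3, 0, 2, 1, 5, 4, 6]


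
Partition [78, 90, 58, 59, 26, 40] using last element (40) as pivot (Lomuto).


Pivot: 40
  26 <= 40: swap -> [26, 90, 58, 59, 78, 40]
Place pivot at 1: [26, 40, 58, 59, 78, 90]

Partitioned: [26, 40, 58, 59, 78, 90]


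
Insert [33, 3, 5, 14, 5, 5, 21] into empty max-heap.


Insert 33: [33]
Insert 3: [33, 3]
Insert 5: [33, 3, 5]
Insert 14: [33, 14, 5, 3]
Insert 5: [33, 14, 5, 3, 5]
Insert 5: [33, 14, 5, 3, 5, 5]
Insert 21: [33, 14, 21, 3, 5, 5, 5]

Final heap: [33, 14, 21, 3, 5, 5, 5]


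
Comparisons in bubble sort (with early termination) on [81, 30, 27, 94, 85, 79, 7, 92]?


Algorithm: bubble sort (with early termination)
Input: [81, 30, 27, 94, 85, 79, 7, 92]
Sorted: [7, 27, 30, 79, 81, 85, 92, 94]

28


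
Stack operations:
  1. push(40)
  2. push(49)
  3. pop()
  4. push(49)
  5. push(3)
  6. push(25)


push(40) -> [40]
push(49) -> [40, 49]
pop()->49, [40]
push(49) -> [40, 49]
push(3) -> [40, 49, 3]
push(25) -> [40, 49, 3, 25]

Final stack: [40, 49, 3, 25]


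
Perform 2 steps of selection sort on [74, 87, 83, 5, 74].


Initial: [74, 87, 83, 5, 74]
Step 1: min=5 at 3
  Swap: [5, 87, 83, 74, 74]
Step 2: min=74 at 3
  Swap: [5, 74, 83, 87, 74]

After 2 steps: [5, 74, 83, 87, 74]


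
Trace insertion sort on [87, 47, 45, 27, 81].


Initial: [87, 47, 45, 27, 81]
Insert 47: [47, 87, 45, 27, 81]
Insert 45: [45, 47, 87, 27, 81]
Insert 27: [27, 45, 47, 87, 81]
Insert 81: [27, 45, 47, 81, 87]

Sorted: [27, 45, 47, 81, 87]


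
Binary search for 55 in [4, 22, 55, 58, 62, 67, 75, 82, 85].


Step 1: lo=0, hi=8, mid=4, val=62
Step 2: lo=0, hi=3, mid=1, val=22
Step 3: lo=2, hi=3, mid=2, val=55

Found at index 2


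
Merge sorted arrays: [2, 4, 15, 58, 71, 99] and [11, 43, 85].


Take 2 from A
Take 4 from A
Take 11 from B
Take 15 from A
Take 43 from B
Take 58 from A
Take 71 from A
Take 85 from B

Merged: [2, 4, 11, 15, 43, 58, 71, 85, 99]


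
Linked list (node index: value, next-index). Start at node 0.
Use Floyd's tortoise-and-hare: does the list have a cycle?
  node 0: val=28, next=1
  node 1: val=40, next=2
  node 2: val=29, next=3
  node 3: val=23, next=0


Floyd's tortoise (slow, +1) and hare (fast, +2):
  init: slow=0, fast=0
  step 1: slow=1, fast=2
  step 2: slow=2, fast=0
  step 3: slow=3, fast=2
  step 4: slow=0, fast=0
  slow == fast at node 0: cycle detected

Cycle: yes


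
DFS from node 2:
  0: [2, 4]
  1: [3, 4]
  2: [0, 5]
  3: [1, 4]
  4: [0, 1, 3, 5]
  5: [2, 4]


Visit 2, push [5, 0]
Visit 0, push [4]
Visit 4, push [5, 3, 1]
Visit 1, push [3]
Visit 3, push []
Visit 5, push []

DFS order: [2, 0, 4, 1, 3, 5]


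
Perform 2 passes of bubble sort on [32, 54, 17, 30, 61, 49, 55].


Initial: [32, 54, 17, 30, 61, 49, 55]
Pass 1: [32, 17, 30, 54, 49, 55, 61] (4 swaps)
Pass 2: [17, 30, 32, 49, 54, 55, 61] (3 swaps)

After 2 passes: [17, 30, 32, 49, 54, 55, 61]


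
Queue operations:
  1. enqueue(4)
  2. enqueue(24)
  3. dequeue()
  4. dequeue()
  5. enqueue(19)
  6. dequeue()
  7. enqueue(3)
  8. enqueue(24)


enqueue(4) -> [4]
enqueue(24) -> [4, 24]
dequeue()->4, [24]
dequeue()->24, []
enqueue(19) -> [19]
dequeue()->19, []
enqueue(3) -> [3]
enqueue(24) -> [3, 24]

Final queue: [3, 24]


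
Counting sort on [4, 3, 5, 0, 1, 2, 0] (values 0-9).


Input: [4, 3, 5, 0, 1, 2, 0]
Counts: [2, 1, 1, 1, 1, 1, 0, 0, 0, 0]

Sorted: [0, 0, 1, 2, 3, 4, 5]


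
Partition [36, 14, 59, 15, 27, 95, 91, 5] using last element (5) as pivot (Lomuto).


Pivot: 5
Place pivot at 0: [5, 14, 59, 15, 27, 95, 91, 36]

Partitioned: [5, 14, 59, 15, 27, 95, 91, 36]


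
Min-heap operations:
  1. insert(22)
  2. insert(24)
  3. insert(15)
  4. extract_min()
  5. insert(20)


insert(22) -> [22]
insert(24) -> [22, 24]
insert(15) -> [15, 24, 22]
extract_min()->15, [22, 24]
insert(20) -> [20, 24, 22]

Final heap: [20, 24, 22]


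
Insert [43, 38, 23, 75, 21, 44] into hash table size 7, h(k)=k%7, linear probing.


Insert 43: h=1 -> slot 1
Insert 38: h=3 -> slot 3
Insert 23: h=2 -> slot 2
Insert 75: h=5 -> slot 5
Insert 21: h=0 -> slot 0
Insert 44: h=2, 2 probes -> slot 4

Table: [21, 43, 23, 38, 44, 75, None]


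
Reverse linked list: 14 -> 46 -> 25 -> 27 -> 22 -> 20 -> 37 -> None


Step 1: curr=14, set curr.next=prev(None) | reversed so far: 14
Step 2: curr=46, set curr.next=prev(14) | reversed so far: 46 -> 14
Step 3: curr=25, set curr.next=prev(46) | reversed so far: 25 -> 46 -> 14
Step 4: curr=27, set curr.next=prev(25) | reversed so far: 27 -> 25 -> 46 -> 14
Step 5: curr=22, set curr.next=prev(27) | reversed so far: 22 -> 27 -> 25 -> 46 -> 14
Step 6: curr=20, set curr.next=prev(22) | reversed so far: 20 -> 22 -> 27 -> 25 -> 46 -> 14
Step 7: curr=37, set curr.next=prev(20) | reversed so far: 37 -> 20 -> 22 -> 27 -> 25 -> 46 -> 14

37 -> 20 -> 22 -> 27 -> 25 -> 46 -> 14 -> None


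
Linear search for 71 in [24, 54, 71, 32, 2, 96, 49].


i=0: 24!=71
i=1: 54!=71
i=2: 71==71 found!

Found at 2, 3 comps


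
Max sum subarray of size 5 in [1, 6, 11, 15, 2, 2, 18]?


[0:5]: 35
[1:6]: 36
[2:7]: 48

Max: 48 at [2:7]


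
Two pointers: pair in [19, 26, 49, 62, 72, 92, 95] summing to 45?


lo=0(19)+hi=6(95)=114
lo=0(19)+hi=5(92)=111
lo=0(19)+hi=4(72)=91
lo=0(19)+hi=3(62)=81
lo=0(19)+hi=2(49)=68
lo=0(19)+hi=1(26)=45

Yes: 19+26=45


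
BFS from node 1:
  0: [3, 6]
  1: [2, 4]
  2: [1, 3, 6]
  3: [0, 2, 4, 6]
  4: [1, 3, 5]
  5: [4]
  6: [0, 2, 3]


Visit 1, enqueue [2, 4]
Visit 2, enqueue [3, 6]
Visit 4, enqueue [5]
Visit 3, enqueue [0]
Visit 6, enqueue []
Visit 5, enqueue []
Visit 0, enqueue []

BFS order: [1, 2, 4, 3, 6, 5, 0]


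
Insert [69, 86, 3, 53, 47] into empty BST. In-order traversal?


Insert 69: root
Insert 86: R from 69
Insert 3: L from 69
Insert 53: L from 69 -> R from 3
Insert 47: L from 69 -> R from 3 -> L from 53

In-order: [3, 47, 53, 69, 86]


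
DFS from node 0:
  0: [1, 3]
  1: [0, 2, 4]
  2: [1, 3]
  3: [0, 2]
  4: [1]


Visit 0, push [3, 1]
Visit 1, push [4, 2]
Visit 2, push [3]
Visit 3, push []
Visit 4, push []

DFS order: [0, 1, 2, 3, 4]


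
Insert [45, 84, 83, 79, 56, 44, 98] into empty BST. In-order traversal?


Insert 45: root
Insert 84: R from 45
Insert 83: R from 45 -> L from 84
Insert 79: R from 45 -> L from 84 -> L from 83
Insert 56: R from 45 -> L from 84 -> L from 83 -> L from 79
Insert 44: L from 45
Insert 98: R from 45 -> R from 84

In-order: [44, 45, 56, 79, 83, 84, 98]


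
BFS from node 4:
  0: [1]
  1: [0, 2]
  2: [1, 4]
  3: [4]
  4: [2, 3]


Visit 4, enqueue [2, 3]
Visit 2, enqueue [1]
Visit 3, enqueue []
Visit 1, enqueue [0]
Visit 0, enqueue []

BFS order: [4, 2, 3, 1, 0]


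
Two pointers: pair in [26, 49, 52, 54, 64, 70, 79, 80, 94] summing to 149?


lo=0(26)+hi=8(94)=120
lo=1(49)+hi=8(94)=143
lo=2(52)+hi=8(94)=146
lo=3(54)+hi=8(94)=148
lo=4(64)+hi=8(94)=158
lo=4(64)+hi=7(80)=144
lo=5(70)+hi=7(80)=150
lo=5(70)+hi=6(79)=149

Yes: 70+79=149


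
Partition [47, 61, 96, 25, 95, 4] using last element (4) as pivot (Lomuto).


Pivot: 4
Place pivot at 0: [4, 61, 96, 25, 95, 47]

Partitioned: [4, 61, 96, 25, 95, 47]


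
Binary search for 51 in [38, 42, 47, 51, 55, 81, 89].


Step 1: lo=0, hi=6, mid=3, val=51

Found at index 3


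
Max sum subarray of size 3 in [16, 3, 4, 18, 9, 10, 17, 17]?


[0:3]: 23
[1:4]: 25
[2:5]: 31
[3:6]: 37
[4:7]: 36
[5:8]: 44

Max: 44 at [5:8]


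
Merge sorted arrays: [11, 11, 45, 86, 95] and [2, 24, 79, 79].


Take 2 from B
Take 11 from A
Take 11 from A
Take 24 from B
Take 45 from A
Take 79 from B
Take 79 from B

Merged: [2, 11, 11, 24, 45, 79, 79, 86, 95]


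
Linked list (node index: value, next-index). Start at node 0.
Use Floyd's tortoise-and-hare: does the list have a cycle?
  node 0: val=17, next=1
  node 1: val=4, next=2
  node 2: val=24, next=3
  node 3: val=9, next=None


Floyd's tortoise (slow, +1) and hare (fast, +2):
  init: slow=0, fast=0
  step 1: slow=1, fast=2
  step 2: fast 2->3->None, no cycle

Cycle: no


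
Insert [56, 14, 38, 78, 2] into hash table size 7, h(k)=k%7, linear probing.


Insert 56: h=0 -> slot 0
Insert 14: h=0, 1 probes -> slot 1
Insert 38: h=3 -> slot 3
Insert 78: h=1, 1 probes -> slot 2
Insert 2: h=2, 2 probes -> slot 4

Table: [56, 14, 78, 38, 2, None, None]


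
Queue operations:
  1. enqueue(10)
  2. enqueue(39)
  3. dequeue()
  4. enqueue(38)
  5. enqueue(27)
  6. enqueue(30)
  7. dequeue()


enqueue(10) -> [10]
enqueue(39) -> [10, 39]
dequeue()->10, [39]
enqueue(38) -> [39, 38]
enqueue(27) -> [39, 38, 27]
enqueue(30) -> [39, 38, 27, 30]
dequeue()->39, [38, 27, 30]

Final queue: [38, 27, 30]


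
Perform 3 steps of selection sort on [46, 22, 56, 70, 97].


Initial: [46, 22, 56, 70, 97]
Step 1: min=22 at 1
  Swap: [22, 46, 56, 70, 97]
Step 2: min=46 at 1
  Swap: [22, 46, 56, 70, 97]
Step 3: min=56 at 2
  Swap: [22, 46, 56, 70, 97]

After 3 steps: [22, 46, 56, 70, 97]


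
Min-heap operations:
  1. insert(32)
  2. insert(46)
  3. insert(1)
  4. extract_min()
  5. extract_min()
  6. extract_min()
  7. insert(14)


insert(32) -> [32]
insert(46) -> [32, 46]
insert(1) -> [1, 46, 32]
extract_min()->1, [32, 46]
extract_min()->32, [46]
extract_min()->46, []
insert(14) -> [14]

Final heap: [14]


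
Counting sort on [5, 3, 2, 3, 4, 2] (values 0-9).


Input: [5, 3, 2, 3, 4, 2]
Counts: [0, 0, 2, 2, 1, 1, 0, 0, 0, 0]

Sorted: [2, 2, 3, 3, 4, 5]


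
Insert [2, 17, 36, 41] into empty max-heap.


Insert 2: [2]
Insert 17: [17, 2]
Insert 36: [36, 2, 17]
Insert 41: [41, 36, 17, 2]

Final heap: [41, 36, 17, 2]


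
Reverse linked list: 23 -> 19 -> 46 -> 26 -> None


Step 1: curr=23, set curr.next=prev(None) | reversed so far: 23
Step 2: curr=19, set curr.next=prev(23) | reversed so far: 19 -> 23
Step 3: curr=46, set curr.next=prev(19) | reversed so far: 46 -> 19 -> 23
Step 4: curr=26, set curr.next=prev(46) | reversed so far: 26 -> 46 -> 19 -> 23

26 -> 46 -> 19 -> 23 -> None


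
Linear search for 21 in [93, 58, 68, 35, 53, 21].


i=0: 93!=21
i=1: 58!=21
i=2: 68!=21
i=3: 35!=21
i=4: 53!=21
i=5: 21==21 found!

Found at 5, 6 comps


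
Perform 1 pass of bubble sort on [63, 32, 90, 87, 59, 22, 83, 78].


Initial: [63, 32, 90, 87, 59, 22, 83, 78]
Pass 1: [32, 63, 87, 59, 22, 83, 78, 90] (6 swaps)

After 1 pass: [32, 63, 87, 59, 22, 83, 78, 90]


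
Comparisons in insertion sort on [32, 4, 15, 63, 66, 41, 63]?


Algorithm: insertion sort
Input: [32, 4, 15, 63, 66, 41, 63]
Sorted: [4, 15, 32, 41, 63, 63, 66]

10


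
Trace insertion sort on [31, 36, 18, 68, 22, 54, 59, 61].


Initial: [31, 36, 18, 68, 22, 54, 59, 61]
Insert 36: [31, 36, 18, 68, 22, 54, 59, 61]
Insert 18: [18, 31, 36, 68, 22, 54, 59, 61]
Insert 68: [18, 31, 36, 68, 22, 54, 59, 61]
Insert 22: [18, 22, 31, 36, 68, 54, 59, 61]
Insert 54: [18, 22, 31, 36, 54, 68, 59, 61]
Insert 59: [18, 22, 31, 36, 54, 59, 68, 61]
Insert 61: [18, 22, 31, 36, 54, 59, 61, 68]

Sorted: [18, 22, 31, 36, 54, 59, 61, 68]


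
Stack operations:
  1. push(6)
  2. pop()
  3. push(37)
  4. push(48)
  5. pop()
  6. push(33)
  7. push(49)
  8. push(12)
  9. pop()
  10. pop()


push(6) -> [6]
pop()->6, []
push(37) -> [37]
push(48) -> [37, 48]
pop()->48, [37]
push(33) -> [37, 33]
push(49) -> [37, 33, 49]
push(12) -> [37, 33, 49, 12]
pop()->12, [37, 33, 49]
pop()->49, [37, 33]

Final stack: [37, 33]


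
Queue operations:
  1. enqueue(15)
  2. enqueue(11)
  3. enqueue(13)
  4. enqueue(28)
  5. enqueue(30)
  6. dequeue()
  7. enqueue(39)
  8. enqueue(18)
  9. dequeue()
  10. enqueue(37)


enqueue(15) -> [15]
enqueue(11) -> [15, 11]
enqueue(13) -> [15, 11, 13]
enqueue(28) -> [15, 11, 13, 28]
enqueue(30) -> [15, 11, 13, 28, 30]
dequeue()->15, [11, 13, 28, 30]
enqueue(39) -> [11, 13, 28, 30, 39]
enqueue(18) -> [11, 13, 28, 30, 39, 18]
dequeue()->11, [13, 28, 30, 39, 18]
enqueue(37) -> [13, 28, 30, 39, 18, 37]

Final queue: [13, 28, 30, 39, 18, 37]


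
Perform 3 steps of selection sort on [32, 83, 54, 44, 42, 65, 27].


Initial: [32, 83, 54, 44, 42, 65, 27]
Step 1: min=27 at 6
  Swap: [27, 83, 54, 44, 42, 65, 32]
Step 2: min=32 at 6
  Swap: [27, 32, 54, 44, 42, 65, 83]
Step 3: min=42 at 4
  Swap: [27, 32, 42, 44, 54, 65, 83]

After 3 steps: [27, 32, 42, 44, 54, 65, 83]


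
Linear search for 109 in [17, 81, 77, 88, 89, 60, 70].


i=0: 17!=109
i=1: 81!=109
i=2: 77!=109
i=3: 88!=109
i=4: 89!=109
i=5: 60!=109
i=6: 70!=109

Not found, 7 comps


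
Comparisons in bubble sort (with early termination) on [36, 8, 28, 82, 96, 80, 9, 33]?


Algorithm: bubble sort (with early termination)
Input: [36, 8, 28, 82, 96, 80, 9, 33]
Sorted: [8, 9, 28, 33, 36, 80, 82, 96]

27


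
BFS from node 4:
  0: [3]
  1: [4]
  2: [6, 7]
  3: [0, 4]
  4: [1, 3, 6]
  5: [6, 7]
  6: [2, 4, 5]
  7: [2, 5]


Visit 4, enqueue [1, 3, 6]
Visit 1, enqueue []
Visit 3, enqueue [0]
Visit 6, enqueue [2, 5]
Visit 0, enqueue []
Visit 2, enqueue [7]
Visit 5, enqueue []
Visit 7, enqueue []

BFS order: [4, 1, 3, 6, 0, 2, 5, 7]


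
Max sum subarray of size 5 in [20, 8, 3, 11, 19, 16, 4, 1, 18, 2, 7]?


[0:5]: 61
[1:6]: 57
[2:7]: 53
[3:8]: 51
[4:9]: 58
[5:10]: 41
[6:11]: 32

Max: 61 at [0:5]


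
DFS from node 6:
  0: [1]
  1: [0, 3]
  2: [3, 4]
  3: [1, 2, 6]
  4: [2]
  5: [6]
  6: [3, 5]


Visit 6, push [5, 3]
Visit 3, push [2, 1]
Visit 1, push [0]
Visit 0, push []
Visit 2, push [4]
Visit 4, push []
Visit 5, push []

DFS order: [6, 3, 1, 0, 2, 4, 5]


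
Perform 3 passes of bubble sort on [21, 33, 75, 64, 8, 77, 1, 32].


Initial: [21, 33, 75, 64, 8, 77, 1, 32]
Pass 1: [21, 33, 64, 8, 75, 1, 32, 77] (4 swaps)
Pass 2: [21, 33, 8, 64, 1, 32, 75, 77] (3 swaps)
Pass 3: [21, 8, 33, 1, 32, 64, 75, 77] (3 swaps)

After 3 passes: [21, 8, 33, 1, 32, 64, 75, 77]


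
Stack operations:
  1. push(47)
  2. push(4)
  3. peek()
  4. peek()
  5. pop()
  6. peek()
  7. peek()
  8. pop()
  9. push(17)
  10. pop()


push(47) -> [47]
push(4) -> [47, 4]
peek()->4
peek()->4
pop()->4, [47]
peek()->47
peek()->47
pop()->47, []
push(17) -> [17]
pop()->17, []

Final stack: []


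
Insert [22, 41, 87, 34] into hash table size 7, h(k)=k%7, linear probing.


Insert 22: h=1 -> slot 1
Insert 41: h=6 -> slot 6
Insert 87: h=3 -> slot 3
Insert 34: h=6, 1 probes -> slot 0

Table: [34, 22, None, 87, None, None, 41]


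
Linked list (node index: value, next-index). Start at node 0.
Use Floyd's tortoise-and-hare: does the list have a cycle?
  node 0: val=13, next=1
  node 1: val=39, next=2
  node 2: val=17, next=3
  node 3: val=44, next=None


Floyd's tortoise (slow, +1) and hare (fast, +2):
  init: slow=0, fast=0
  step 1: slow=1, fast=2
  step 2: fast 2->3->None, no cycle

Cycle: no


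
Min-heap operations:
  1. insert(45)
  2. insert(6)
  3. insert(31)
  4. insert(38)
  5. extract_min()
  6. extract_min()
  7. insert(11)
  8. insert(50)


insert(45) -> [45]
insert(6) -> [6, 45]
insert(31) -> [6, 45, 31]
insert(38) -> [6, 38, 31, 45]
extract_min()->6, [31, 38, 45]
extract_min()->31, [38, 45]
insert(11) -> [11, 45, 38]
insert(50) -> [11, 45, 38, 50]

Final heap: [11, 45, 38, 50]


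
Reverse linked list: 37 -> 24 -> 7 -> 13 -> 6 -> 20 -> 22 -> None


Step 1: curr=37, set curr.next=prev(None) | reversed so far: 37
Step 2: curr=24, set curr.next=prev(37) | reversed so far: 24 -> 37
Step 3: curr=7, set curr.next=prev(24) | reversed so far: 7 -> 24 -> 37
Step 4: curr=13, set curr.next=prev(7) | reversed so far: 13 -> 7 -> 24 -> 37
Step 5: curr=6, set curr.next=prev(13) | reversed so far: 6 -> 13 -> 7 -> 24 -> 37
Step 6: curr=20, set curr.next=prev(6) | reversed so far: 20 -> 6 -> 13 -> 7 -> 24 -> 37
Step 7: curr=22, set curr.next=prev(20) | reversed so far: 22 -> 20 -> 6 -> 13 -> 7 -> 24 -> 37

22 -> 20 -> 6 -> 13 -> 7 -> 24 -> 37 -> None
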